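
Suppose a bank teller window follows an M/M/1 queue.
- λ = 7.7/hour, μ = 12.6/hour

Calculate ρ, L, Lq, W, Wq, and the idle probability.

Step 1: ρ = λ/μ = 7.7/12.6 = 0.6111
Step 2: L = λ/(μ-λ) = 7.7/4.90 = 1.5714
Step 3: Lq = λ²/(μ(μ-λ)) = 59.29/(12.6×4.90) = 0.9603
Step 4: W = 1/(μ-λ) = 1/4.90 = 0.20408
Step 5: Wq = λ/(μ(μ-λ)) = 7.7/(12.6×4.90) = 0.1247
Step 6: P(0) = 1-ρ = 0.3889
Verify: L = λW = 7.7×0.20408 = 1.5714 ✔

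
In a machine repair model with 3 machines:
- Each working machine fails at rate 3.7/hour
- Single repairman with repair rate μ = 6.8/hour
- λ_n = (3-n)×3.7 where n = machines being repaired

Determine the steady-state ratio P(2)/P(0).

P(2)/P(0) = ∏_{i=0}^{2-1} λ_i/μ_{i+1}
= (3-0)×3.7/6.8 × (3-1)×3.7/6.8
= 1.7764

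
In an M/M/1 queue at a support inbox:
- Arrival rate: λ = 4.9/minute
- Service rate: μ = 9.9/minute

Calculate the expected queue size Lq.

ρ = λ/μ = 4.9/9.9 = 0.4949
For M/M/1: Lq = λ²/(μ(μ-λ))
Lq = 24.01/(9.9 × 5.00)
Lq = 0.4851 emails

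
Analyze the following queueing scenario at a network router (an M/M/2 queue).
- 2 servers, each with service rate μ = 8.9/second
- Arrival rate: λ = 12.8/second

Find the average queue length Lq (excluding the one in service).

Traffic intensity: ρ = λ/(cμ) = 12.8/(2×8.9) = 0.7191
Since ρ = 0.7191 < 1, system is stable.
Offered load a = λ/μ = cρ = 12.8/8.9 = 1.4382
P₀ = [ Σₙ₌₀^1 aⁿ/n! + a^2/(2!(1-ρ)) ]⁻¹
Σ = a^0/0! + a^1/1! = 1.0000 + 1.4382 = 2.4382
a^2/(2!(1-ρ)) = 2.06843/(2 × 0.280899) = 3.6818
P₀ = 1/(2.4382 + 3.6818) = 0.1634
Lq = P₀·a^2·ρ / (2!(1-ρ)²) = 0.16340 × 2.0684 × 0.71910 / (2 × 0.078904) = 1.5401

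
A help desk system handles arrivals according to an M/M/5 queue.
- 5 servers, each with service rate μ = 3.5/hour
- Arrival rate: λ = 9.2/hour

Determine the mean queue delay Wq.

Traffic intensity: ρ = λ/(cμ) = 9.2/(5×3.5) = 0.5257
Since ρ = 0.5257 < 1, system is stable.
Offered load a = λ/μ = cρ = 9.2/3.5 = 2.6286
P₀ = [ Σₙ₌₀^4 aⁿ/n! + a^5/(5!(1-ρ)) ]⁻¹
Σ = a^0/0! + a^1/1! + a^2/2! + a^3/3! + a^4/4! = 1.00000 + 2.62857 + 3.45469 + 3.02697 + 1.98915 = 12.0994
a^5/(5!(1-ρ)) = 125.4871/(120 × 0.4743) = 2.2048
P₀ = 1/(12.0994 + 2.2048) = 0.06991
Lq = P₀·a^5·ρ / (5!(1-ρ)²) = 0.06991 × 125.4871 × 0.5257 / (120 × 0.2249) = 0.1709
Wq = Lq/λ = 0.17085/9.2 = 0.01857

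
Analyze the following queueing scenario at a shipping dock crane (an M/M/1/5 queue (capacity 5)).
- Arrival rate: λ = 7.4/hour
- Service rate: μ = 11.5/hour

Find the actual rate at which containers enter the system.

ρ = λ/μ = 7.4/11.5 = 0.64348
P₀ = (1-ρ)/(1-ρ^(K+1)) = (1-0.64348)/(1-0.64348^6) = 0.35652/0.92901 = 0.3838
P_K = P₀×ρ^K = 0.38376 × 0.64348^5 = 0.38376 × 0.11033 = 0.04234
λ_eff = λ(1-P_K) = 7.4 × (1 - 0.04234) = 7.4 × 0.95766 = 7.0867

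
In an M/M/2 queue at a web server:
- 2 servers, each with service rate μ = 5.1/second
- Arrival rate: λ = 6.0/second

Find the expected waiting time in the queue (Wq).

Traffic intensity: ρ = λ/(cμ) = 6.0/(2×5.1) = 0.5882
Since ρ = 0.5882 < 1, system is stable.
Offered load a = λ/μ = cρ = 6.0/5.1 = 1.1765
P₀ = [ Σₙ₌₀^1 aⁿ/n! + a^2/(2!(1-ρ)) ]⁻¹
Σ = a^0/0! + a^1/1! = 1.0000 + 1.1765 = 2.1765
a^2/(2!(1-ρ)) = 1.3841/(2 × 0.41176) = 1.6807
P₀ = 1/(2.1765 + 1.6807) = 0.2593
Lq = P₀·a^2·ρ / (2!(1-ρ)²) = 0.25926 × 1.3841 × 0.58824 / (2 × 0.16955) = 0.6225
Wq = Lq/λ = 0.62247/6.0 = 0.1037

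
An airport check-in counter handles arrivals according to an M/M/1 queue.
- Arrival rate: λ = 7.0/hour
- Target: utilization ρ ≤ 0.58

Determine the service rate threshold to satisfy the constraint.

ρ = λ/μ, so μ = λ/ρ
μ ≥ 7.0/0.58 = 12.0690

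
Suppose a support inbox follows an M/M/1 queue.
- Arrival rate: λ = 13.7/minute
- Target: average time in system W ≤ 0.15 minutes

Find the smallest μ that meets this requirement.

For M/M/1: W = 1/(μ-λ)
Need W ≤ 0.15, so 1/(μ-λ) ≤ 0.15
μ - λ ≥ 1/0.15 = 6.6667
μ ≥ 13.7 + 6.6667 = 20.3667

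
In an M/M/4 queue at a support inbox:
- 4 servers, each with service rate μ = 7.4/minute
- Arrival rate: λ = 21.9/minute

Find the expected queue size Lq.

Traffic intensity: ρ = λ/(cμ) = 21.9/(4×7.4) = 0.7399
Since ρ = 0.7399 < 1, system is stable.
Offered load a = λ/μ = cρ = 21.9/7.4 = 2.9595
P₀ = [ Σₙ₌₀^3 aⁿ/n! + a^4/(4!(1-ρ)) ]⁻¹
Σ = a^0/0! + a^1/1! + a^2/2! + a^3/3! = 1.0000 + 2.9595 + 4.3792 + 4.3200 = 12.6587
a^4/(4!(1-ρ)) = 76.7096/(24 × 0.260135) = 12.2868
P₀ = 1/(12.6587 + 12.2868) = 0.04009
Lq = P₀·a^4·ρ / (4!(1-ρ)²) = 0.040087 × 76.7096 × 0.73986 / (24 × 0.067670) = 1.4009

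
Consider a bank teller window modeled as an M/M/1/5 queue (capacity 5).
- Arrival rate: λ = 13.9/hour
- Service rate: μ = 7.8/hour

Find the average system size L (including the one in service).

ρ = λ/μ = 13.9/7.8 = 1.78205
P₀ = (1-ρ)/(1-ρ^(K+1)) = (1-1.78205)/(1-1.78205^6) = -0.78205/-31.0272 = 0.02521
P_K = P₀×ρ^K = 0.025205 × 1.78205^5 = 0.025205 × 17.9721 = 0.4530
L = ρ[1 - (K+1)ρ^K + Kρ^(K+1)] / [(1-ρ)(1-ρ^(K+1))]
L = 1.78205 × (1 - 6×17.9721 + 5×32.0272) / ((1 - 1.78205) × (1 - 32.0272)) = 3.9147 transactions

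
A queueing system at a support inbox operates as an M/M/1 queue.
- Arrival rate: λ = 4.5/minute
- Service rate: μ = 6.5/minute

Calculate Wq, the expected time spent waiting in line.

First, compute utilization: ρ = λ/μ = 4.5/6.5 = 0.6923
For M/M/1: Wq = λ/(μ(μ-λ))
Wq = 4.5/(6.5 × (6.5-4.5))
Wq = 4.5/(6.5 × 2.00)
Wq = 0.3462 minutes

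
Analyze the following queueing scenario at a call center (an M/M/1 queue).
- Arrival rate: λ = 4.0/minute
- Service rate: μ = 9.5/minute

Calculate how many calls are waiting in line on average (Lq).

ρ = λ/μ = 4.0/9.5 = 0.4211
For M/M/1: Lq = λ²/(μ(μ-λ))
Lq = 16.00/(9.5 × 5.50)
Lq = 0.3062 calls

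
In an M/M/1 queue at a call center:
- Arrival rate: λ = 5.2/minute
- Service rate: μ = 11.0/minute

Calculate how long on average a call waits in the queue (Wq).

First, compute utilization: ρ = λ/μ = 5.2/11.0 = 0.4727
For M/M/1: Wq = λ/(μ(μ-λ))
Wq = 5.2/(11.0 × (11.0-5.2))
Wq = 5.2/(11.0 × 5.80)
Wq = 0.08150 minutes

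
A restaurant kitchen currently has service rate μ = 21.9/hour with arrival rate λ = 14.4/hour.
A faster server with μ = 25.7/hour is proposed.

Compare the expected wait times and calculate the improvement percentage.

System 1: ρ₁ = 14.4/21.9 = 0.6575, W₁ = 1/(21.9-14.4) = 0.13333
System 2: ρ₂ = 14.4/25.7 = 0.5603, W₂ = 1/(25.7-14.4) = 0.088496
Improvement: (W₁-W₂)/W₁ = (0.13333-0.088496)/0.13333 = 33.63%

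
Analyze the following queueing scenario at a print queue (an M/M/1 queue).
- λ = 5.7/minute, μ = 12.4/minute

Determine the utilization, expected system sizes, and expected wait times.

Step 1: ρ = λ/μ = 5.7/12.4 = 0.4597
Step 2: L = λ/(μ-λ) = 5.7/6.70 = 0.8507
Step 3: Lq = λ²/(μ(μ-λ)) = 32.49/(12.4×6.70) = 0.3911
Step 4: W = 1/(μ-λ) = 1/6.70 = 0.14925
Step 5: Wq = λ/(μ(μ-λ)) = 5.7/(12.4×6.70) = 0.06861
Step 6: P(0) = 1-ρ = 0.5403
Verify: L = λW = 5.7×0.14925 = 0.8507 ✔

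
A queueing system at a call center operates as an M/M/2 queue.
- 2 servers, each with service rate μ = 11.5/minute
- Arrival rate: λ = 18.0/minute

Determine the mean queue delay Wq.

Traffic intensity: ρ = λ/(cμ) = 18.0/(2×11.5) = 0.7826
Since ρ = 0.7826 < 1, system is stable.
Offered load a = λ/μ = cρ = 18.0/11.5 = 1.5652
P₀ = [ Σₙ₌₀^1 aⁿ/n! + a^2/(2!(1-ρ)) ]⁻¹
Σ = a^0/0! + a^1/1! = 1.0000 + 1.5652 = 2.5652
a^2/(2!(1-ρ)) = 2.4499/(2 × 0.21739) = 5.6348
P₀ = 1/(2.5652 + 5.6348) = 0.1220
Lq = P₀·a^2·ρ / (2!(1-ρ)²) = 0.12195 × 2.4499 × 0.78261 / (2 × 0.047259) = 2.4738
Wq = Lq/λ = 2.4738/18.0 = 0.1374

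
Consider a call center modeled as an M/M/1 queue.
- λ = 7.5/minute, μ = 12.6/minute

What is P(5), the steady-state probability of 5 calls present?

ρ = λ/μ = 7.5/12.6 = 0.5952
P(n) = (1-ρ)ρⁿ
P(5) = (1-0.5952) × 0.5952^5
P(5) = 0.4048 × 0.07470
P(5) = 0.03024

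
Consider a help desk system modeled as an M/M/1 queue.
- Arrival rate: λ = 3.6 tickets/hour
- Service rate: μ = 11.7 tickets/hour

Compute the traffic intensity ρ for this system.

Server utilization: ρ = λ/μ
ρ = 3.6/11.7 = 0.3077
The server is busy 30.77% of the time.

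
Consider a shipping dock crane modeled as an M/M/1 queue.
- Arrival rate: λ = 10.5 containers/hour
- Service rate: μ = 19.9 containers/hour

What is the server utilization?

Server utilization: ρ = λ/μ
ρ = 10.5/19.9 = 0.5276
The server is busy 52.76% of the time.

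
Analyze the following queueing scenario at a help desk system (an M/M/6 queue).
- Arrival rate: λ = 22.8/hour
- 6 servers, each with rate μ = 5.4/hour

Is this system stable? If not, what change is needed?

Stability requires ρ = λ/(cμ) < 1
ρ = 22.8/(6 × 5.4) = 22.8/32.40 = 0.7037
Since 0.7037 < 1, the system is STABLE.
The servers are busy 70.37% of the time.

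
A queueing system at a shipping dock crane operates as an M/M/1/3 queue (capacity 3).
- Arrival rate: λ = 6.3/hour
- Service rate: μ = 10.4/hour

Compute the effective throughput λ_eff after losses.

ρ = λ/μ = 6.3/10.4 = 0.60577
P₀ = (1-ρ)/(1-ρ^(K+1)) = (1-0.60577)/(1-0.60577^4) = 0.3942/0.8653 = 0.4556
P_K = P₀×ρ^K = 0.4556 × 0.60577^3 = 0.4556 × 0.2223 = 0.1013
λ_eff = λ(1-P_K) = 6.3 × (1 - 0.10127) = 6.3 × 0.89873 = 5.6620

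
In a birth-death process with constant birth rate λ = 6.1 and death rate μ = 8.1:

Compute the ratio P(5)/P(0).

For constant rates: P(n)/P(0) = (λ/μ)^n
P(5)/P(0) = (6.1/8.1)^5 = 0.7531^5 = 0.2422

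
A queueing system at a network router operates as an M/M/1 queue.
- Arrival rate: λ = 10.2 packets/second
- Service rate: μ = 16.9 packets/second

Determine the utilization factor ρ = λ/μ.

Server utilization: ρ = λ/μ
ρ = 10.2/16.9 = 0.6036
The server is busy 60.36% of the time.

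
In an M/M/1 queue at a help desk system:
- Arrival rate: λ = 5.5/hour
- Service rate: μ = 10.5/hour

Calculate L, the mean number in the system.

ρ = λ/μ = 5.5/10.5 = 0.5238
For M/M/1: L = λ/(μ-λ)
L = 5.5/(10.5-5.5) = 5.5/5.00
L = 1.1000 tickets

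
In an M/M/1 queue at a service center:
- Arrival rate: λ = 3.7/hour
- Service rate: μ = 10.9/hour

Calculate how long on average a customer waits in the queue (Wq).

First, compute utilization: ρ = λ/μ = 3.7/10.9 = 0.3394
For M/M/1: Wq = λ/(μ(μ-λ))
Wq = 3.7/(10.9 × (10.9-3.7))
Wq = 3.7/(10.9 × 7.20)
Wq = 0.04715 hours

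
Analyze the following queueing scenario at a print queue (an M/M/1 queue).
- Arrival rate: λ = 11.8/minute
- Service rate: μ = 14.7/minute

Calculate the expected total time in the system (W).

First, compute utilization: ρ = λ/μ = 11.8/14.7 = 0.8027
For M/M/1: W = 1/(μ-λ)
W = 1/(14.7-11.8) = 1/2.90
W = 0.3448 minutes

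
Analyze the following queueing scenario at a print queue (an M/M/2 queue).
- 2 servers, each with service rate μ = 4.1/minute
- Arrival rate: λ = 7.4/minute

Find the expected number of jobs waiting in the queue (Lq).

Traffic intensity: ρ = λ/(cμ) = 7.4/(2×4.1) = 0.9024
Since ρ = 0.9024 < 1, system is stable.
Offered load a = λ/μ = cρ = 7.4/4.1 = 1.8049
P₀ = [ Σₙ₌₀^1 aⁿ/n! + a^2/(2!(1-ρ)) ]⁻¹
Σ = a^0/0! + a^1/1! = 1.0000 + 1.8049 = 2.8049
a^2/(2!(1-ρ)) = 3.25758/(2 × 0.0975610) = 16.6951
P₀ = 1/(2.8049 + 16.6951) = 0.05128
Lq = P₀·a^2·ρ / (2!(1-ρ)²) = 0.0512821 × 3.25758 × 0.902439 / (2 × 0.00951814) = 7.9195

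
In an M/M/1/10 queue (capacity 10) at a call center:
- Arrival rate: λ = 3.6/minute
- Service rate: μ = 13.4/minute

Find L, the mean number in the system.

ρ = λ/μ = 3.6/13.4 = 0.26866
P₀ = (1-ρ)/(1-ρ^(K+1)) = (1-0.26866)/(1-0.26866^11) = 0.7313/1.0000 = 0.7313
P_K = P₀×ρ^K = 0.7313 × 0.26866^10 = 0.7313 × 0.000001959 = 0.000001433
L = ρ[1 - (K+1)ρ^K + Kρ^(K+1)] / [(1-ρ)(1-ρ^(K+1))]
L = 0.26866 × (1 - 11×0.000001959 + 10×5.263e-07) / ((1 - 0.26866) × (1 - 5.263e-07)) = 0.3673 calls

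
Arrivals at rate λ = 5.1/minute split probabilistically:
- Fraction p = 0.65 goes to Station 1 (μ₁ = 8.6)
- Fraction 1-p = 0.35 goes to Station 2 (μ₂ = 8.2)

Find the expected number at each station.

Effective rates: λ₁ = 5.1×0.65 = 3.315, λ₂ = 5.1×0.35 = 1.785
Station 1: ρ₁ = 3.315/8.6 = 0.385465, L₁ = ρ₁/(1-ρ₁) = 0.385465/(1-0.385465) = 0.6272
Station 2: ρ₂ = 1.785/8.2 = 0.2177, L₂ = ρ₂/(1-ρ₂) = 0.2177/(1-0.2177) = 0.2783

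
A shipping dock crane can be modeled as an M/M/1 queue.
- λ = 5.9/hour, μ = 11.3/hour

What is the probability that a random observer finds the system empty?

ρ = λ/μ = 5.9/11.3 = 0.5221
P(0) = 1 - ρ = 1 - 0.5221 = 0.4779
The server is idle 47.79% of the time.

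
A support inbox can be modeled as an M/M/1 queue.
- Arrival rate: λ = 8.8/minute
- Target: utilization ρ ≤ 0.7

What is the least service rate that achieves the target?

ρ = λ/μ, so μ = λ/ρ
μ ≥ 8.8/0.7 = 12.5714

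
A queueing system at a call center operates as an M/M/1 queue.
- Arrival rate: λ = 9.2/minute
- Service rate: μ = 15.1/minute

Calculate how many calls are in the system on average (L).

ρ = λ/μ = 9.2/15.1 = 0.6093
For M/M/1: L = λ/(μ-λ)
L = 9.2/(15.1-9.2) = 9.2/5.90
L = 1.5593 calls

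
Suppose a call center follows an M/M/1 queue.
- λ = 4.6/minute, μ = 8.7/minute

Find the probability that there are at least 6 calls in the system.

ρ = λ/μ = 4.6/8.7 = 0.52874
P(N ≥ n) = ρⁿ
P(N ≥ 6) = 0.52874^6
P(N ≥ 6) = 0.02185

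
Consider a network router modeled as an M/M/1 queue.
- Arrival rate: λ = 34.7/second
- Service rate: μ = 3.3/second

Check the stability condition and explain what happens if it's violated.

Stability requires ρ = λ/(cμ) < 1
ρ = 34.7/(1 × 3.3) = 34.7/3.30 = 10.5152
Since 10.5152 ≥ 1, the system is UNSTABLE.
Queue grows without bound. Need μ > λ = 34.7.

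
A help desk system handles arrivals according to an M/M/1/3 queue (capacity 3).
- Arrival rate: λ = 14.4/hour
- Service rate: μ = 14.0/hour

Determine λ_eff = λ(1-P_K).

ρ = λ/μ = 14.4/14.0 = 1.0286
P₀ = (1-ρ)/(1-ρ^(K+1)) = (1-1.0286)/(1-1.0286^4) = -0.02860/-0.1194 = 0.2395
P_K = P₀×ρ^K = 0.23953 × 1.0286^3 = 0.23953 × 1.0883 = 0.2607
λ_eff = λ(1-P_K) = 14.4 × (1 - 0.26066) = 14.4 × 0.73934 = 10.6465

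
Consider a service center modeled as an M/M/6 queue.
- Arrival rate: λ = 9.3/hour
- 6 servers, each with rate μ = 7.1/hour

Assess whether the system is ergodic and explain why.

Stability requires ρ = λ/(cμ) < 1
ρ = 9.3/(6 × 7.1) = 9.3/42.60 = 0.2183
Since 0.2183 < 1, the system is STABLE.
The servers are busy 21.83% of the time.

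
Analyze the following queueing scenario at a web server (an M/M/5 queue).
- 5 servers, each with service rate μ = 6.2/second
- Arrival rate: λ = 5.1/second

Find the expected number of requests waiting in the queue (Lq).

Traffic intensity: ρ = λ/(cμ) = 5.1/(5×6.2) = 0.1645
Since ρ = 0.1645 < 1, system is stable.
Offered load a = λ/μ = cρ = 5.1/6.2 = 0.8226
P₀ = [ Σₙ₌₀^4 aⁿ/n! + a^5/(5!(1-ρ)) ]⁻¹
Σ = a^0/0! + a^1/1! + a^2/2! + a^3/3! + a^4/4! = 1.0000 + 0.8226 + 0.3383 + 0.09277 + 0.01908 = 2.2727
a^5/(5!(1-ρ)) = 0.3766/(120 × 0.8355) = 0.003756
P₀ = 1/(2.2727 + 0.003756) = 0.4393
Lq = P₀·a^5·ρ / (5!(1-ρ)²) = 0.4393 × 0.3766 × 0.1645 / (120 × 0.6980) = 0.0003249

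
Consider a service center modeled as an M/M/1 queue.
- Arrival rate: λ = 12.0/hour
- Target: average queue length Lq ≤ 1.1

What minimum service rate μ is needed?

For M/M/1: Lq = λ²/(μ(μ-λ))
Need Lq ≤ 1.1, i.e. μ(μ-λ) ≥ λ²/1.1
μ² - 12.0μ - 144.00/1.1 ≥ 0  →  μ² - 12.0μ - 130.9091 ≥ 0
Quadratic formula (positive root): μ = [λ + √(λ² + 4×130.9091)]/2
Discriminant: 144.00 + 4×130.9091 = 667.6364, √667.6364 = 25.83866
μ ≥ (12.0 + 25.83866)/2 = 18.9193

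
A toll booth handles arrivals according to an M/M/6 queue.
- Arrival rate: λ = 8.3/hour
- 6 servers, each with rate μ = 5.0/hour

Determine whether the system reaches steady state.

Stability requires ρ = λ/(cμ) < 1
ρ = 8.3/(6 × 5.0) = 8.3/30.00 = 0.2767
Since 0.2767 < 1, the system is STABLE.
The servers are busy 27.67% of the time.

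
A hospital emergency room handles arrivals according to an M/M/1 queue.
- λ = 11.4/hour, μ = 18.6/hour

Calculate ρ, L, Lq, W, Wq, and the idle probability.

Step 1: ρ = λ/μ = 11.4/18.6 = 0.6129
Step 2: L = λ/(μ-λ) = 11.4/7.20 = 1.5833
Step 3: Lq = λ²/(μ(μ-λ)) = 129.96/(18.6×7.20) = 0.9704
Step 4: W = 1/(μ-λ) = 1/7.20 = 0.13889
Step 5: Wq = λ/(μ(μ-λ)) = 11.4/(18.6×7.20) = 0.08513
Step 6: P(0) = 1-ρ = 0.3871
Verify: L = λW = 11.4×0.13889 = 1.5833 ✔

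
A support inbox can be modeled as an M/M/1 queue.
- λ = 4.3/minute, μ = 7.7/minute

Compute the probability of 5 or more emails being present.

ρ = λ/μ = 4.3/7.7 = 0.55844
P(N ≥ n) = ρⁿ
P(N ≥ 5) = 0.55844^5
P(N ≥ 5) = 0.05431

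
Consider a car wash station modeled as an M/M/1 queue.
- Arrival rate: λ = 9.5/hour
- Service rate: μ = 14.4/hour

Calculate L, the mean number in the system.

ρ = λ/μ = 9.5/14.4 = 0.6597
For M/M/1: L = λ/(μ-λ)
L = 9.5/(14.4-9.5) = 9.5/4.90
L = 1.9388 cars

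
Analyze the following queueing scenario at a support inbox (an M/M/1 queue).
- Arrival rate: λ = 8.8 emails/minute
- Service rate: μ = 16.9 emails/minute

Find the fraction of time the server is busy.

Server utilization: ρ = λ/μ
ρ = 8.8/16.9 = 0.5207
The server is busy 52.07% of the time.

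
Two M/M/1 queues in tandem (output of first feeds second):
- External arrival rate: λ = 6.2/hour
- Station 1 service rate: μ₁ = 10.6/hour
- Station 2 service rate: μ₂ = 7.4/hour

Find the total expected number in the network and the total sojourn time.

By Jackson's theorem, each station behaves as independent M/M/1.
Station 1: ρ₁ = 6.2/10.6 = 0.5849, L₁ = ρ₁/(1-ρ₁) = λ/(μ₁-λ) = 6.2/4.40 = 1.4091
Station 2: ρ₂ = 6.2/7.4 = 0.8378, L₂ = ρ₂/(1-ρ₂) = λ/(μ₂-λ) = 6.2/1.20 = 5.1667
Total: L = L₁ + L₂ = 1.4091 + 5.1667 = 6.5758
W = L/λ = 6.5758/6.2 = 1.0606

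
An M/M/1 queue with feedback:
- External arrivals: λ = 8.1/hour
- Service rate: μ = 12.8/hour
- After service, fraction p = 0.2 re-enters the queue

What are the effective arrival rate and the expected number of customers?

Effective arrival rate: λ_eff = λ/(1-p) = 8.1/(1-0.2) = 8.1/0.80 = 10.1250
ρ = λ_eff/μ = 10.1250/12.8 = 0.7910156
L = ρ/(1-ρ) = 0.7910156/(1-0.7910156) = 3.7850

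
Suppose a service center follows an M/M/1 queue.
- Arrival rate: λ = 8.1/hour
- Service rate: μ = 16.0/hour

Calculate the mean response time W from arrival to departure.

First, compute utilization: ρ = λ/μ = 8.1/16.0 = 0.5062
For M/M/1: W = 1/(μ-λ)
W = 1/(16.0-8.1) = 1/7.90
W = 0.1266 hours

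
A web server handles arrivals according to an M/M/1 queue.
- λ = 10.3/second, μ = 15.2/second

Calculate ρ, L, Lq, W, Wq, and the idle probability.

Step 1: ρ = λ/μ = 10.3/15.2 = 0.6776
Step 2: L = λ/(μ-λ) = 10.3/4.90 = 2.1020
Step 3: Lq = λ²/(μ(μ-λ)) = 106.09/(15.2×4.90) = 1.4244
Step 4: W = 1/(μ-λ) = 1/4.90 = 0.20408
Step 5: Wq = λ/(μ(μ-λ)) = 10.3/(15.2×4.90) = 0.1383
Step 6: P(0) = 1-ρ = 0.3224
Verify: L = λW = 10.3×0.20408 = 2.1020 ✔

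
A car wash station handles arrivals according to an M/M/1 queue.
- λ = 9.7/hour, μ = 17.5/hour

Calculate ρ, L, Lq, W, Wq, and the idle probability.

Step 1: ρ = λ/μ = 9.7/17.5 = 0.5543
Step 2: L = λ/(μ-λ) = 9.7/7.80 = 1.2436
Step 3: Lq = λ²/(μ(μ-λ)) = 94.09/(17.5×7.80) = 0.6893
Step 4: W = 1/(μ-λ) = 1/7.80 = 0.12821
Step 5: Wq = λ/(μ(μ-λ)) = 9.7/(17.5×7.80) = 0.07106
Step 6: P(0) = 1-ρ = 0.4457
Verify: L = λW = 9.7×0.12821 = 1.2436 ✔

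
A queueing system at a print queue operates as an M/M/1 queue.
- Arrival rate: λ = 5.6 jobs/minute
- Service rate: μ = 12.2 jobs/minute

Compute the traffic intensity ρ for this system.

Server utilization: ρ = λ/μ
ρ = 5.6/12.2 = 0.4590
The server is busy 45.90% of the time.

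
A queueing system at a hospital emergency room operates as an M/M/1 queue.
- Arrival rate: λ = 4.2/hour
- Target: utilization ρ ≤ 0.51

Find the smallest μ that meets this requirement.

ρ = λ/μ, so μ = λ/ρ
μ ≥ 4.2/0.51 = 8.2353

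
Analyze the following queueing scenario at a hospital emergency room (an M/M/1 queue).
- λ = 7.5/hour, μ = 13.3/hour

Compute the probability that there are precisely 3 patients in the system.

ρ = λ/μ = 7.5/13.3 = 0.5639
P(n) = (1-ρ)ρⁿ
P(3) = (1-0.5639) × 0.5639^3
P(3) = 0.43610 × 0.17931
P(3) = 0.07820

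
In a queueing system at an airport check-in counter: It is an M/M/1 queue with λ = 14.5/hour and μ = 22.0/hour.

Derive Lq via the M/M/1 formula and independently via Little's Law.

Method 1 (direct): Lq = λ²/(μ(μ-λ)) = 210.25/(22.0 × 7.50) = 1.2742

Method 2 (Little's Law):
W = 1/(μ-λ) = 1/7.50 = 0.1333333
Wq = W - 1/μ = 0.1333333 - 0.04545455 = 0.087879
Lq = λWq = 14.5 × 0.087879 = 1.2742 ✔ (matches Method 1)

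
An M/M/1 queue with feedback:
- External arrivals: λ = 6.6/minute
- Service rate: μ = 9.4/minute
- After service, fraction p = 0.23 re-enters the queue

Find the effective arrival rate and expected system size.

Effective arrival rate: λ_eff = λ/(1-p) = 6.6/(1-0.23) = 6.6/0.77 = 8.57143
ρ = λ_eff/μ = 8.57143/9.4 = 0.911854
L = ρ/(1-ρ) = 0.911854/(1-0.911854) = 10.3448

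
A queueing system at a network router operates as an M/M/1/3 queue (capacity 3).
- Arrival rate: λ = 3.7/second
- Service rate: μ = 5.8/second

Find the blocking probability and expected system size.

ρ = λ/μ = 3.7/5.8 = 0.63793
P₀ = (1-ρ)/(1-ρ^(K+1)) = (1-0.63793)/(1-0.63793^4) = 0.36207/0.83439 = 0.4339
P_K = P₀×ρ^K = 0.43393 × 0.63793^3 = 0.43393 × 0.25961 = 0.1127
Blocking probability P_3 = 0.1127 (11.27%)
L = ρ[1 - (K+1)ρ^K + Kρ^(K+1)] / [(1-ρ)(1-ρ^(K+1))]
L = 0.63793 × (1 - 4×0.259609 + 3×0.165612) / ((1 - 0.63793) × (1 - 0.165612)) = 0.9680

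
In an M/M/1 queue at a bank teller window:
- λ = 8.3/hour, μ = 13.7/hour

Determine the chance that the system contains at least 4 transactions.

ρ = λ/μ = 8.3/13.7 = 0.6058
P(N ≥ n) = ρⁿ
P(N ≥ 4) = 0.6058^4
P(N ≥ 4) = 0.1347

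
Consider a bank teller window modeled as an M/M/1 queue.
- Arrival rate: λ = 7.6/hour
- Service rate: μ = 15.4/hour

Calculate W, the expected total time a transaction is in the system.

First, compute utilization: ρ = λ/μ = 7.6/15.4 = 0.4935
For M/M/1: W = 1/(μ-λ)
W = 1/(15.4-7.6) = 1/7.80
W = 0.1282 hours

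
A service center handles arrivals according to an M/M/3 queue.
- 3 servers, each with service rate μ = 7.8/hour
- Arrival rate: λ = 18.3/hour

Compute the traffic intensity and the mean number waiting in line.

Traffic intensity: ρ = λ/(cμ) = 18.3/(3×7.8) = 0.7821
Since ρ = 0.7821 < 1, system is stable.
Offered load a = λ/μ = cρ = 18.3/7.8 = 2.3462
P₀ = [ Σₙ₌₀^2 aⁿ/n! + a^3/(3!(1-ρ)) ]⁻¹
Σ = a^0/0! + a^1/1! + a^2/2! = 1.0000 + 2.3462 + 2.7522 = 6.0984
a^3/(3!(1-ρ)) = 12.9143/(6 × 0.21795) = 9.8756
P₀ = 1/(6.0984 + 9.8756) = 0.06260
Lq = P₀·a^3·ρ / (3!(1-ρ)²) = 0.062602 × 12.9143 × 0.78205 / (6 × 0.047502) = 2.2184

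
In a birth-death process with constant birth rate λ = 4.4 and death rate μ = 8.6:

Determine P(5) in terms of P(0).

For constant rates: P(n)/P(0) = (λ/μ)^n
P(5)/P(0) = (4.4/8.6)^5 = 0.51163^5 = 0.03506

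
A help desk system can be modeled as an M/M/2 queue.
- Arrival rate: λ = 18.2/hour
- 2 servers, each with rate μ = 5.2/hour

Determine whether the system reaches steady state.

Stability requires ρ = λ/(cμ) < 1
ρ = 18.2/(2 × 5.2) = 18.2/10.40 = 1.7500
Since 1.7500 ≥ 1, the system is UNSTABLE.
Need c > λ/μ = 18.2/5.2 = 3.50.
Minimum servers needed: c = 4.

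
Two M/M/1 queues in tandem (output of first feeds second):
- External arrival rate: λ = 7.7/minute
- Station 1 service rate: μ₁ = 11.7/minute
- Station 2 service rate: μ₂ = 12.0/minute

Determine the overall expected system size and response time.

By Jackson's theorem, each station behaves as independent M/M/1.
Station 1: ρ₁ = 7.7/11.7 = 0.6581, L₁ = ρ₁/(1-ρ₁) = λ/(μ₁-λ) = 7.7/4.00 = 1.9250
Station 2: ρ₂ = 7.7/12.0 = 0.6417, L₂ = ρ₂/(1-ρ₂) = λ/(μ₂-λ) = 7.7/4.30 = 1.7907
Total: L = L₁ + L₂ = 1.9250 + 1.7907 = 3.7157
W = L/λ = 3.7157/7.7 = 0.4826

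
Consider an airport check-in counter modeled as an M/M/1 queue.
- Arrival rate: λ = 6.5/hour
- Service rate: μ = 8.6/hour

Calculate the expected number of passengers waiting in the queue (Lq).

ρ = λ/μ = 6.5/8.6 = 0.7558
For M/M/1: Lq = λ²/(μ(μ-λ))
Lq = 42.25/(8.6 × 2.10)
Lq = 2.3394 passengers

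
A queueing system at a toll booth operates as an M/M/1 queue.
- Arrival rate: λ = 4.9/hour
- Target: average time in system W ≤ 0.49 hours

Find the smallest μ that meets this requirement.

For M/M/1: W = 1/(μ-λ)
Need W ≤ 0.49, so 1/(μ-λ) ≤ 0.49
μ - λ ≥ 1/0.49 = 2.0408
μ ≥ 4.9 + 2.0408 = 6.9408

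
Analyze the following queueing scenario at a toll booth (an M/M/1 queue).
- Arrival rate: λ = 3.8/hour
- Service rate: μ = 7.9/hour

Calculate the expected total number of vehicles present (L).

ρ = λ/μ = 3.8/7.9 = 0.4810
For M/M/1: L = λ/(μ-λ)
L = 3.8/(7.9-3.8) = 3.8/4.10
L = 0.9268 vehicles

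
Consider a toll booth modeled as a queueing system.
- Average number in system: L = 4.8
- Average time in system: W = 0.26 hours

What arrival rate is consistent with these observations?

Little's Law: L = λW, so λ = L/W
λ = 4.8/0.26 = 18.4615 vehicles/hour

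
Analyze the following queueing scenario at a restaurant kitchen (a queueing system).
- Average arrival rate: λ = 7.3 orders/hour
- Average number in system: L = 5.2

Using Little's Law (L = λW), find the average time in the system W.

Little's Law: L = λW, so W = L/λ
W = 5.2/7.3 = 0.7123 hours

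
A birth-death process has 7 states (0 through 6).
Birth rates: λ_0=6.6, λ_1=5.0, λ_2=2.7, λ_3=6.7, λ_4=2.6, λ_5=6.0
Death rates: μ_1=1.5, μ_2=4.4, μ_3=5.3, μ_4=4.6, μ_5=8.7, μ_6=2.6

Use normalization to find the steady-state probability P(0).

Ratios P(n)/P(0) = (λ₀···λₙ₋₁)/(μ₁···μₙ):
P(1)/P(0) = (6.6)/(1.5) = 4.4000
P(2)/P(0) = (6.6×5.0)/(1.5×4.4) = 5.0000
P(3)/P(0) = (6.6×5.0×2.7)/(1.5×4.4×5.3) = 2.5472
P(4)/P(0) = (6.6×5.0×2.7×6.7)/(1.5×4.4×5.3×4.6) = 3.7100
P(5)/P(0) = (6.6×5.0×2.7×6.7×2.6)/(1.5×4.4×5.3×4.6×8.7) = 1.1087
P(6)/P(0) = (6.6×5.0×2.7×6.7×2.6×6.0)/(1.5×4.4×5.3×4.6×8.7×2.6) = 2.5586

Normalization: ∑ P(n) = 1
P(0) × (1.0000 + 4.4000 + 5.0000 + 2.5472 + 3.7100 + 1.1087 + 2.5586) = 1
P(0) × 20.3245 = 1
P(0) = 1/20.3245 = 0.04920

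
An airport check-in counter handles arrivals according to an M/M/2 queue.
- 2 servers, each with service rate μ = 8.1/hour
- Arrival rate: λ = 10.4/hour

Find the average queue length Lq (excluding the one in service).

Traffic intensity: ρ = λ/(cμ) = 10.4/(2×8.1) = 0.6420
Since ρ = 0.6420 < 1, system is stable.
Offered load a = λ/μ = cρ = 10.4/8.1 = 1.2840
P₀ = [ Σₙ₌₀^1 aⁿ/n! + a^2/(2!(1-ρ)) ]⁻¹
Σ = a^0/0! + a^1/1! = 1.0000 + 1.2840 = 2.2840
a^2/(2!(1-ρ)) = 1.64853/(2 × 0.358025) = 2.3023
P₀ = 1/(2.2840 + 2.3023) = 0.2180
Lq = P₀·a^2·ρ / (2!(1-ρ)²) = 0.218045 × 1.64853 × 0.641975 / (2 × 0.128182) = 0.9001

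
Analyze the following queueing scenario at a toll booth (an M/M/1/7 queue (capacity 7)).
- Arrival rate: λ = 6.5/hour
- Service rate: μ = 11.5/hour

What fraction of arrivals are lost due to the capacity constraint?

ρ = λ/μ = 6.5/11.5 = 0.56522
P₀ = (1-ρ)/(1-ρ^(K+1)) = (1-0.56522)/(1-0.56522^8) = 0.4348/0.9896 = 0.4394
P_K = P₀×ρ^K = 0.43936 × 0.56522^7 = 0.43936 × 0.018430 = 0.008097
Blocking probability = 0.81%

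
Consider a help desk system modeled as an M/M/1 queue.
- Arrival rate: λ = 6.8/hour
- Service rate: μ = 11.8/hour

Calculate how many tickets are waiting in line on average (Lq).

ρ = λ/μ = 6.8/11.8 = 0.5763
For M/M/1: Lq = λ²/(μ(μ-λ))
Lq = 46.24/(11.8 × 5.00)
Lq = 0.7837 tickets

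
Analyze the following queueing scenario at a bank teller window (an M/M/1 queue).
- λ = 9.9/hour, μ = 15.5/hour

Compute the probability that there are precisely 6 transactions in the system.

ρ = λ/μ = 9.9/15.5 = 0.6387
P(n) = (1-ρ)ρⁿ
P(6) = (1-0.6387) × 0.6387^6
P(6) = 0.3613 × 0.06789
P(6) = 0.02453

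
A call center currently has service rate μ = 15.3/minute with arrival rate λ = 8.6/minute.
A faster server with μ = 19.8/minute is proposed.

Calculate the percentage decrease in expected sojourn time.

System 1: ρ₁ = 8.6/15.3 = 0.5621, W₁ = 1/(15.3-8.6) = 0.14925
System 2: ρ₂ = 8.6/19.8 = 0.4343, W₂ = 1/(19.8-8.6) = 0.089286
Improvement: (W₁-W₂)/W₁ = (0.14925-0.089286)/0.14925 = 40.18%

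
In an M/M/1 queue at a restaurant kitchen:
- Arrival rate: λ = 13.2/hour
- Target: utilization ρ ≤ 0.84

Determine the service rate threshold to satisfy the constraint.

ρ = λ/μ, so μ = λ/ρ
μ ≥ 13.2/0.84 = 15.7143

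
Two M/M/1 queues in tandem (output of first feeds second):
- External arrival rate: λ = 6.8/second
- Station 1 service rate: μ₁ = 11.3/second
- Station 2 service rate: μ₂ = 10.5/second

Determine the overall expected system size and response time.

By Jackson's theorem, each station behaves as independent M/M/1.
Station 1: ρ₁ = 6.8/11.3 = 0.6018, L₁ = ρ₁/(1-ρ₁) = λ/(μ₁-λ) = 6.8/4.50 = 1.5111
Station 2: ρ₂ = 6.8/10.5 = 0.6476, L₂ = ρ₂/(1-ρ₂) = λ/(μ₂-λ) = 6.8/3.70 = 1.8378
Total: L = L₁ + L₂ = 1.5111 + 1.8378 = 3.3489
W = L/λ = 3.3489/6.8 = 0.4925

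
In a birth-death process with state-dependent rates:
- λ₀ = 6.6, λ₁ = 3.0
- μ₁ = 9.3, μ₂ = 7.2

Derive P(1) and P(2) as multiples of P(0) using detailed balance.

Balance equations:
State 0: λ₀P₀ = μ₁P₁ → P₁ = (λ₀/μ₁)P₀ = (6.6/9.3)P₀ = 0.7097P₀
State 1: P₂ = (λ₀λ₁)/(μ₁μ₂)P₀ = (6.6×3.0)/(9.3×7.2)P₀ = 0.2957P₀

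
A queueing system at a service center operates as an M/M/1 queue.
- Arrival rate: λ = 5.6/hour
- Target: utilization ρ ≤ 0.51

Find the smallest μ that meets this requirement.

ρ = λ/μ, so μ = λ/ρ
μ ≥ 5.6/0.51 = 10.9804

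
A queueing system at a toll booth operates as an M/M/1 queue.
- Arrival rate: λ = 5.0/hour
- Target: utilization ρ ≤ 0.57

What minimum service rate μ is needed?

ρ = λ/μ, so μ = λ/ρ
μ ≥ 5.0/0.57 = 8.7719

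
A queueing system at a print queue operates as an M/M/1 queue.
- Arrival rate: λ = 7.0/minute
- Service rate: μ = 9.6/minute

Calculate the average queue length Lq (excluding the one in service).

ρ = λ/μ = 7.0/9.6 = 0.7292
For M/M/1: Lq = λ²/(μ(μ-λ))
Lq = 49.00/(9.6 × 2.60)
Lq = 1.9631 jobs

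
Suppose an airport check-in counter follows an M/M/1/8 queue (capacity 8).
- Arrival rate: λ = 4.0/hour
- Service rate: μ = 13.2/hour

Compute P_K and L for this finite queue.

ρ = λ/μ = 4.0/13.2 = 0.30303
P₀ = (1-ρ)/(1-ρ^(K+1)) = (1-0.30303)/(1-0.30303^9) = 0.6970/1.0000 = 0.6970
P_K = P₀×ρ^K = 0.6970 × 0.30303^8 = 0.6970 × 0.00007110 = 0.00004956
Blocking probability P_8 = 0.00004956 (0.004956%)
L = ρ[1 - (K+1)ρ^K + Kρ^(K+1)] / [(1-ρ)(1-ρ^(K+1))]
L = 0.30303 × (1 - 9×0.00007110 + 8×0.00002155) / ((1 - 0.30303) × (1 - 0.00002155)) = 0.4346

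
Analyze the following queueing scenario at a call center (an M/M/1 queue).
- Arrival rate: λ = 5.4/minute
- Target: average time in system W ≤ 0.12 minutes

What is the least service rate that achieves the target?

For M/M/1: W = 1/(μ-λ)
Need W ≤ 0.12, so 1/(μ-λ) ≤ 0.12
μ - λ ≥ 1/0.12 = 8.3333
μ ≥ 5.4 + 8.3333 = 13.7333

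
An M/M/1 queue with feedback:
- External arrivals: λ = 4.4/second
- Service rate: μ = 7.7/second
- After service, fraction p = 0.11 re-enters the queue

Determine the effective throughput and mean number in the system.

Effective arrival rate: λ_eff = λ/(1-p) = 4.4/(1-0.11) = 4.4/0.89 = 4.9438
ρ = λ_eff/μ = 4.9438/7.7 = 0.64205
L = ρ/(1-ρ) = 0.64205/(1-0.64205) = 1.7937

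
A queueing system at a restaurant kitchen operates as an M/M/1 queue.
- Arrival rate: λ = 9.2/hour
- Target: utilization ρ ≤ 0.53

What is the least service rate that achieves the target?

ρ = λ/μ, so μ = λ/ρ
μ ≥ 9.2/0.53 = 17.3585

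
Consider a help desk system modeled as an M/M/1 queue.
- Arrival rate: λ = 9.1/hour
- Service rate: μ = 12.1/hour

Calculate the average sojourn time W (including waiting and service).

First, compute utilization: ρ = λ/μ = 9.1/12.1 = 0.7521
For M/M/1: W = 1/(μ-λ)
W = 1/(12.1-9.1) = 1/3.00
W = 0.3333 hours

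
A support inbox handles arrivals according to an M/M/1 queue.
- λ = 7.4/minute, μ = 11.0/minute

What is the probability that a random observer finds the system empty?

ρ = λ/μ = 7.4/11.0 = 0.6727
P(0) = 1 - ρ = 1 - 0.6727 = 0.3273
The server is idle 32.73% of the time.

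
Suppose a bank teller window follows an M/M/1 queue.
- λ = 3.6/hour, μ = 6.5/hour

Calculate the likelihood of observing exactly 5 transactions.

ρ = λ/μ = 3.6/6.5 = 0.55385
P(n) = (1-ρ)ρⁿ
P(5) = (1-0.55385) × 0.55385^5
P(5) = 0.4462 × 0.05211
P(5) = 0.02325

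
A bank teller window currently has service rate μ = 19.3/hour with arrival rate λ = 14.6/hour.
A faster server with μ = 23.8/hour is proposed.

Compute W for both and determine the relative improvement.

System 1: ρ₁ = 14.6/19.3 = 0.7565, W₁ = 1/(19.3-14.6) = 0.21277
System 2: ρ₂ = 14.6/23.8 = 0.6134, W₂ = 1/(23.8-14.6) = 0.10870
Improvement: (W₁-W₂)/W₁ = (0.21277-0.10870)/0.21277 = 48.91%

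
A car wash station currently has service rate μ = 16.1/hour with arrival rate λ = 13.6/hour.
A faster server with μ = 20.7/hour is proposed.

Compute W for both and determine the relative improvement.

System 1: ρ₁ = 13.6/16.1 = 0.8447, W₁ = 1/(16.1-13.6) = 0.40000
System 2: ρ₂ = 13.6/20.7 = 0.6570, W₂ = 1/(20.7-13.6) = 0.14085
Improvement: (W₁-W₂)/W₁ = (0.40000-0.14085)/0.40000 = 64.79%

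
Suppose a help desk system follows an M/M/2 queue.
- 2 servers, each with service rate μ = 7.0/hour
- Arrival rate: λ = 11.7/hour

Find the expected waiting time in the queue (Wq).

Traffic intensity: ρ = λ/(cμ) = 11.7/(2×7.0) = 0.8357
Since ρ = 0.8357 < 1, system is stable.
Offered load a = λ/μ = cρ = 11.7/7.0 = 1.6714
P₀ = [ Σₙ₌₀^1 aⁿ/n! + a^2/(2!(1-ρ)) ]⁻¹
Σ = a^0/0! + a^1/1! = 1.0000 + 1.6714 = 2.6714
a^2/(2!(1-ρ)) = 2.79367/(2 × 0.164286) = 8.5025
P₀ = 1/(2.6714 + 8.5025) = 0.08949
Lq = P₀·a^2·ρ / (2!(1-ρ)²) = 0.089494 × 2.7937 × 0.83571 / (2 × 0.026990) = 3.8708
Wq = Lq/λ = 3.8708/11.7 = 0.3308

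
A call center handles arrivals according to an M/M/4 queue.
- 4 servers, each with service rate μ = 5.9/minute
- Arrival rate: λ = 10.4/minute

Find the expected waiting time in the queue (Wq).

Traffic intensity: ρ = λ/(cμ) = 10.4/(4×5.9) = 0.4407
Since ρ = 0.4407 < 1, system is stable.
Offered load a = λ/μ = cρ = 10.4/5.9 = 1.7627
P₀ = [ Σₙ₌₀^3 aⁿ/n! + a^4/(4!(1-ρ)) ]⁻¹
Σ = a^0/0! + a^1/1! + a^2/2! + a^3/3! = 1.0000 + 1.7627 + 1.5536 + 0.9128 = 5.2291
a^4/(4!(1-ρ)) = 9.6544/(24 × 0.5593) = 0.7192
P₀ = 1/(5.2291 + 0.7192) = 0.1681
Lq = P₀·a^4·ρ / (4!(1-ρ)²) = 0.16811 × 9.6544 × 0.44068 / (24 × 0.31284) = 0.09526
Wq = Lq/λ = 0.09526/10.4 = 0.009160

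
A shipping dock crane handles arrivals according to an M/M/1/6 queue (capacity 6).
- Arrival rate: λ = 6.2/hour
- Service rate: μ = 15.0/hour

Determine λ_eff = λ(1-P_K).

ρ = λ/μ = 6.2/15.0 = 0.41333333
P₀ = (1-ρ)/(1-ρ^(K+1)) = (1-0.41333333)/(1-0.41333333^7) = 0.5867/0.9979 = 0.5879
P_K = P₀×ρ^K = 0.5879 × 0.41333333^6 = 0.5879 × 0.004987 = 0.002932
λ_eff = λ(1-P_K) = 6.2 × (1 - 0.002932) = 6.2 × 0.99707 = 6.1818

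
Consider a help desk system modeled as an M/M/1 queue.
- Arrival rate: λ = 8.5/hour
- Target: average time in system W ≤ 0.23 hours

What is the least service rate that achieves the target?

For M/M/1: W = 1/(μ-λ)
Need W ≤ 0.23, so 1/(μ-λ) ≤ 0.23
μ - λ ≥ 1/0.23 = 4.3478
μ ≥ 8.5 + 4.3478 = 12.8478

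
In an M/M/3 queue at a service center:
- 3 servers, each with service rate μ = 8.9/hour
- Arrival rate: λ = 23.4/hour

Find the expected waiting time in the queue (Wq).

Traffic intensity: ρ = λ/(cμ) = 23.4/(3×8.9) = 0.8764
Since ρ = 0.8764 < 1, system is stable.
Offered load a = λ/μ = cρ = 23.4/8.9 = 2.6292
P₀ = [ Σₙ₌₀^2 aⁿ/n! + a^3/(3!(1-ρ)) ]⁻¹
Σ = a^0/0! + a^1/1! + a^2/2! = 1.0000 + 2.6292 + 3.4564 = 7.0856
a^3/(3!(1-ρ)) = 18.17513/(6 × 0.1235955) = 24.5089
P₀ = 1/(7.0856 + 24.5089) = 0.03165
Lq = P₀·a^3·ρ / (3!(1-ρ)²) = 0.0316511 × 18.1751 × 0.876404 / (6 × 0.0152758) = 5.5007
Wq = Lq/λ = 5.5007/23.4 = 0.2351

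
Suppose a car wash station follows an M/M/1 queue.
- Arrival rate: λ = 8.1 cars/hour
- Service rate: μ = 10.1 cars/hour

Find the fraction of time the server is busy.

Server utilization: ρ = λ/μ
ρ = 8.1/10.1 = 0.8020
The server is busy 80.20% of the time.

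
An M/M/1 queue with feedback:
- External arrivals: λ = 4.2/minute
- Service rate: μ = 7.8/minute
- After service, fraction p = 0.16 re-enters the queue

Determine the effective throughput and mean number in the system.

Effective arrival rate: λ_eff = λ/(1-p) = 4.2/(1-0.16) = 4.2/0.84 = 5.0000
ρ = λ_eff/μ = 5.0000/7.8 = 0.64103
L = ρ/(1-ρ) = 0.64103/(1-0.64103) = 1.7857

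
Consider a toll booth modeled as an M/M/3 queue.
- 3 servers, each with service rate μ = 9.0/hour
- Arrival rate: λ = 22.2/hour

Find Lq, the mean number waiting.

Traffic intensity: ρ = λ/(cμ) = 22.2/(3×9.0) = 0.8222
Since ρ = 0.8222 < 1, system is stable.
Offered load a = λ/μ = cρ = 22.2/9.0 = 2.4667
P₀ = [ Σₙ₌₀^2 aⁿ/n! + a^3/(3!(1-ρ)) ]⁻¹
Σ = a^0/0! + a^1/1! + a^2/2! = 1.0000 + 2.4667 + 3.0422 = 6.5089
a^3/(3!(1-ρ)) = 15.0083/(6 × 0.177778) = 14.0703
P₀ = 1/(6.5089 + 14.0703) = 0.04859
Lq = P₀·a^3·ρ / (3!(1-ρ)²) = 0.048593 × 15.0083 × 0.82222 / (6 × 0.031605) = 3.1622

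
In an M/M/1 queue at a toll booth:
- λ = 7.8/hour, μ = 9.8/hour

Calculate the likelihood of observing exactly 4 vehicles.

ρ = λ/μ = 7.8/9.8 = 0.7959
P(n) = (1-ρ)ρⁿ
P(4) = (1-0.7959) × 0.7959^4
P(4) = 0.20410 × 0.40127
P(4) = 0.08190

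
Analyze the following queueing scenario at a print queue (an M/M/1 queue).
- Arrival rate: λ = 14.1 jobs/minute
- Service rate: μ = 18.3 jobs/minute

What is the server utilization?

Server utilization: ρ = λ/μ
ρ = 14.1/18.3 = 0.7705
The server is busy 77.05% of the time.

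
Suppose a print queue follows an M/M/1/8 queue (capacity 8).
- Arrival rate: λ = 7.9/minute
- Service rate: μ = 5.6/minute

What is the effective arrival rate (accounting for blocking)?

ρ = λ/μ = 7.9/5.6 = 1.41071
P₀ = (1-ρ)/(1-ρ^(K+1)) = (1-1.41071)/(1-1.41071^9) = -0.4107/-21.1279 = 0.01944
P_K = P₀×ρ^K = 0.01944 × 1.41071^8 = 0.01944 × 15.6856 = 0.3049
λ_eff = λ(1-P_K) = 7.9 × (1 - 0.30492) = 7.9 × 0.69508 = 5.4911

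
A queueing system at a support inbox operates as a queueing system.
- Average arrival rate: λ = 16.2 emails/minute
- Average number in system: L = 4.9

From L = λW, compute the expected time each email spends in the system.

Little's Law: L = λW, so W = L/λ
W = 4.9/16.2 = 0.3025 minutes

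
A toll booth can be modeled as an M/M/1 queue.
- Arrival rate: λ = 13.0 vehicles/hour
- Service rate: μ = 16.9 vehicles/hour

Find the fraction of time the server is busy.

Server utilization: ρ = λ/μ
ρ = 13.0/16.9 = 0.7692
The server is busy 76.92% of the time.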